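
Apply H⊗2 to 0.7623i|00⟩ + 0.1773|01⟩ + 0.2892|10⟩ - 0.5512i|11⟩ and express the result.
(0.2333 + 0.1056i)|00⟩ + (0.05595 + 0.6568i)|01⟩ + (-0.05595 + 0.6568i)|10⟩ + (-0.2333 + 0.1056i)|11⟩

H⊗2 gives amp(|y⟩) = (1/2) Σ_x (−1)^(x·y) amp(|x⟩), where x·y is the number of positions in which both x and y have a 1.
|00⟩: (0.7623i + 0.1773 + 0.2892 - 0.5512i)/2 = (0.2333 + 0.1056i)
|01⟩: (0.7623i - 0.1773 + 0.2892 + 0.5512i)/2 = (0.05595 + 0.6568i)
|10⟩: (0.7623i + 0.1773 - 0.2892 + 0.5512i)/2 = (-0.05595 + 0.6568i)
|11⟩: (0.7623i - 0.1773 - 0.2892 - 0.5512i)/2 = (-0.2333 + 0.1056i)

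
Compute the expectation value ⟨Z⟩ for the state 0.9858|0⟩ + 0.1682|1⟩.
0.9435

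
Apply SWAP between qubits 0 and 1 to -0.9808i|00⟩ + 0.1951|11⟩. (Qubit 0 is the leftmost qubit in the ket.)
-0.9808i|00⟩ + 0.1951|11⟩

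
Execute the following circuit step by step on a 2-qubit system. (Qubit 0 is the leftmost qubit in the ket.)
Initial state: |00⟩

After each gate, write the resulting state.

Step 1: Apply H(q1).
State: 1/√2|00⟩ + 1/√2|01⟩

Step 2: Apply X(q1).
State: 1/√2|00⟩ + 1/√2|01⟩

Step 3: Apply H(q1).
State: |00⟩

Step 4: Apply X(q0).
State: |10⟩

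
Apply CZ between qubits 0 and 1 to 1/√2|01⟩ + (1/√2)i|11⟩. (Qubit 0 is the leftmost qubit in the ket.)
1/√2|01⟩ - (1/√2)i|11⟩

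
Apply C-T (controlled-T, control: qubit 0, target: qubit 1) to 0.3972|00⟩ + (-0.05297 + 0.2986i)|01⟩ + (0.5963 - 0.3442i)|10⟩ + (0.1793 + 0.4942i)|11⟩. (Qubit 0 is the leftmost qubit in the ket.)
0.3972|00⟩ + (-0.05297 + 0.2986i)|01⟩ + (0.5963 - 0.3442i)|10⟩ + (-0.2227 + 0.4762i)|11⟩

C-T leaves the control-|0⟩ kets |00⟩, |01⟩ unchanged and applies T to qubit 1 on the control-|1⟩ pair (|10⟩, |11⟩).
T = [[1, 0], [0, (1/√2 + (1/√2)i)]].
With a = amp(|10⟩) = (0.5963 - 0.3442i) and b = amp(|11⟩) = (0.1793 + 0.4942i):
new amp(|10⟩) = (1)·a = (0.5963 - 0.3442i)
new amp(|11⟩) = (1/√2 + (1/√2)i)·b = (-0.2227 + 0.4762i)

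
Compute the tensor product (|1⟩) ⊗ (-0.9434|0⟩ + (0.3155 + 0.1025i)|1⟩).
-0.9434|10⟩ + (0.3155 + 0.1025i)|11⟩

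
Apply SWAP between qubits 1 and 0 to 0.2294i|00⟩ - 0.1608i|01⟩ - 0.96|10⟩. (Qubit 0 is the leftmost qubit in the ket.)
0.2294i|00⟩ - 0.96|01⟩ - 0.1608i|10⟩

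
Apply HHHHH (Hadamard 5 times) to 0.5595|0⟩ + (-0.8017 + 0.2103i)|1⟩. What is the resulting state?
(-0.1713 + 0.1487i)|0⟩ + (0.9625 - 0.1487i)|1⟩

H² = I, so H^5 = H: a single Hadamard. With (a, b) = (0.5595, (-0.8017 + 0.2103i)), H gives ((a + b)/√2, (a − b)/√2) = ((-0.1713 + 0.1487i), (0.9625 - 0.1487i)).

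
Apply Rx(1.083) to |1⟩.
-0.5154i|0⟩ + 0.8569|1⟩

Rx(1.083) = [[cos(θ/2), −i·sin(θ/2)], [−i·sin(θ/2), cos(θ/2)]]; θ = 1.083, cos(θ/2) ≈ 0.856937, sin(θ/2) ≈ 0.515422.
With a = amp(|0⟩) = 0 and b = amp(|1⟩) = 1:
new amp(|0⟩) = (0.856937)·a + (-0.515422i)·b = -0.5154i
new amp(|1⟩) = (-0.515422i)·a + (0.856937)·b = 0.8569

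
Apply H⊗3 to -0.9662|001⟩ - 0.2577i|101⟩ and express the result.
(-0.3416 - 0.09111i)|000⟩ + (0.3416 + 0.09111i)|001⟩ + (-0.3416 - 0.09111i)|010⟩ + (0.3416 + 0.09111i)|011⟩ + (-0.3416 + 0.09111i)|100⟩ + (0.3416 - 0.09111i)|101⟩ + (-0.3416 + 0.09111i)|110⟩ + (0.3416 - 0.09111i)|111⟩

H⊗3 gives amp(|y⟩) = (1/2√2) Σ_x (−1)^(x·y) amp(|x⟩), where x·y is the number of positions in which both x and y have a 1.
|000⟩: (-0.9662 - 0.2577i)/(2√2) = (-0.3416 - 0.09111i)
|001⟩: (0.9662 + 0.2577i)/(2√2) = (0.3416 + 0.09111i)
|010⟩: (-0.9662 - 0.2577i)/(2√2) = (-0.3416 - 0.09111i)
|011⟩: (0.9662 + 0.2577i)/(2√2) = (0.3416 + 0.09111i)
|100⟩: (-0.9662 + 0.2577i)/(2√2) = (-0.3416 + 0.09111i)
|101⟩: (0.9662 - 0.2577i)/(2√2) = (0.3416 - 0.09111i)
|110⟩: (-0.9662 + 0.2577i)/(2√2) = (-0.3416 + 0.09111i)
|111⟩: (0.9662 - 0.2577i)/(2√2) = (0.3416 - 0.09111i)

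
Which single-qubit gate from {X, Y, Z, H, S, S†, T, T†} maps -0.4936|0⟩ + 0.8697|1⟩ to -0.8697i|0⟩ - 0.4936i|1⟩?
Y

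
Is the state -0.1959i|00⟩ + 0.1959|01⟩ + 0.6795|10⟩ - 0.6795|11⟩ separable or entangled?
Entangled

Writing the state as a|00⟩ + b|01⟩ + c|10⟩ + d|11⟩, it is a product state iff ad − bc = 0.
Here (a, b, c, d) = (-0.1959i, 0.1959, 0.6795, -0.6795): ad − bc = (-0.1959i)(-0.6795) − (0.1959)(0.6795) = (-0.1331 + 0.1331i) ≠ 0, so the state is entangled.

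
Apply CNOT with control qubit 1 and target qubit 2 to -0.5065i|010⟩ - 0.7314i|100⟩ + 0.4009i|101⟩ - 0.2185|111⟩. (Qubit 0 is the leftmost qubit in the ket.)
-0.5065i|011⟩ - 0.7314i|100⟩ + 0.4009i|101⟩ - 0.2185|110⟩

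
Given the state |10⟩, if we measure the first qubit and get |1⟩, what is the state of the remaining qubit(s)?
|0⟩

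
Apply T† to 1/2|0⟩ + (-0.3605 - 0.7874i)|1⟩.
1/2|0⟩ + (-0.8117 - 0.3019i)|1⟩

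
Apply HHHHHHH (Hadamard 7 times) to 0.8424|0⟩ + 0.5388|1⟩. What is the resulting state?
0.9767|0⟩ + 0.2147|1⟩

H² = I, so H^7 = H: a single Hadamard. With (a, b) = (0.8424, 0.5388), H gives ((a + b)/√2, (a − b)/√2) = (0.9767, 0.2147).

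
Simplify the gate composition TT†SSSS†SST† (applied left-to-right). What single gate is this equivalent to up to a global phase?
T†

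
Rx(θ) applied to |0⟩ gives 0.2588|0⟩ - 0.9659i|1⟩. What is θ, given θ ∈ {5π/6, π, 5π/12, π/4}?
5π/6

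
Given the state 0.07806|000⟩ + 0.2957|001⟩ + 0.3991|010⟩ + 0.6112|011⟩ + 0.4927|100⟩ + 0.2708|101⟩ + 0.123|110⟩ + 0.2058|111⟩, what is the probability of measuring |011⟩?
0.3736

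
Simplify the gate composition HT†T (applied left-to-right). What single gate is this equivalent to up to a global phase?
H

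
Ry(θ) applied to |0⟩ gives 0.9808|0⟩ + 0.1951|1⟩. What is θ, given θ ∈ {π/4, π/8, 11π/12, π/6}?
π/8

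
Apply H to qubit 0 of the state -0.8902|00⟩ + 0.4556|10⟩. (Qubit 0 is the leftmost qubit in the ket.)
-0.3073|00⟩ - 0.9516|10⟩

H on qubit 0 mixes each pair of kets that differ only in qubit 0: amplitudes (a, b) of (|…0…⟩, |…1…⟩) become ((a + b)/√2, (a − b)/√2). Kets absent from the input have amplitude 0.
(|00⟩, |10⟩): (a, b) = (-0.8902, 0.4556) → (-0.3073, -0.9516)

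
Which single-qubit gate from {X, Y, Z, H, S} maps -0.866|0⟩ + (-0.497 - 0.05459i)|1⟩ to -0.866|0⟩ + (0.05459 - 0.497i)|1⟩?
S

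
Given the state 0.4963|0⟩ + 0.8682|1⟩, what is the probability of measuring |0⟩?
0.2463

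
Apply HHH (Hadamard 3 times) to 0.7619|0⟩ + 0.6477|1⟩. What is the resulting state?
0.9967|0⟩ + 0.08075|1⟩

H² = I, so H^3 = H: a single Hadamard. With (a, b) = (0.7619, 0.6477), H gives ((a + b)/√2, (a − b)/√2) = (0.9967, 0.08075).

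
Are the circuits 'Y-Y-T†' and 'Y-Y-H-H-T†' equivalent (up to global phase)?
Yes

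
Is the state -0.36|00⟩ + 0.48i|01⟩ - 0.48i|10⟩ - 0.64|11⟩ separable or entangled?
Separable

Writing the state as a|00⟩ + b|01⟩ + c|10⟩ + d|11⟩, it is a product state iff ad − bc = 0.
Here (a, b, c, d) = (-0.36, 0.48i, -0.48i, -0.64): ad − bc = (-0.36)(-0.64) − (0.48i)(-0.48i) = 0, so the state is separable.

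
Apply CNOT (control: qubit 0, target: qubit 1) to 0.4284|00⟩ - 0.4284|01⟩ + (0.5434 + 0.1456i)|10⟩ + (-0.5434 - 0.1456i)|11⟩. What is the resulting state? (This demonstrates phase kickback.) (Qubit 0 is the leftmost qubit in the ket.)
0.4284|00⟩ - 0.4284|01⟩ + (-0.5434 - 0.1456i)|10⟩ + (0.5434 + 0.1456i)|11⟩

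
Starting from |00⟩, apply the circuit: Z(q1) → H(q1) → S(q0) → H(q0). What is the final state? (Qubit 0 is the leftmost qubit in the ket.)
1/2|00⟩ + 1/2|01⟩ + 1/2|10⟩ + 1/2|11⟩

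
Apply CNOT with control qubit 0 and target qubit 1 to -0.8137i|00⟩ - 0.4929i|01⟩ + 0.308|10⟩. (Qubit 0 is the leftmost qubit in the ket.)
-0.8137i|00⟩ - 0.4929i|01⟩ + 0.308|11⟩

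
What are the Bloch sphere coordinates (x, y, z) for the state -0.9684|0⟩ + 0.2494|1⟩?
(-0.483, 0, 0.8756)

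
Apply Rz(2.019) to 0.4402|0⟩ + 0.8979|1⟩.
(0.2343 - 0.3727i)|0⟩ + (0.4779 + 0.7601i)|1⟩

Rz(2.019) = [[e^(−iθ/2), 0], [0, e^(iθ/2)]] with e^(±iθ/2) = cos(θ/2) ± i·sin(θ/2); θ = 2.019, cos(θ/2) ≈ 0.532284, sin(θ/2) ≈ 0.846566.
With a = amp(|0⟩) = 0.4402 and b = amp(|1⟩) = 0.8979:
new amp(|0⟩) = (0.532284 - 0.846566i)·a = (0.2343 - 0.3727i)
new amp(|1⟩) = (0.532284 + 0.846566i)·b = (0.4779 + 0.7601i)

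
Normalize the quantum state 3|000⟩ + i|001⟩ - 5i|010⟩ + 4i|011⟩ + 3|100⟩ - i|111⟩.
0.3841|000⟩ + 0.128i|001⟩ - 0.6402i|010⟩ + 0.5121i|011⟩ + 0.3841|100⟩ - 0.128i|111⟩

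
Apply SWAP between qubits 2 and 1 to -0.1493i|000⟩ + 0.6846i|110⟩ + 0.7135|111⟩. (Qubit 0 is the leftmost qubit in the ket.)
-0.1493i|000⟩ + 0.6846i|101⟩ + 0.7135|111⟩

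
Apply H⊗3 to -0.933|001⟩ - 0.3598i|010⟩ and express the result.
(-0.3299 - 0.1272i)|000⟩ + (0.3299 - 0.1272i)|001⟩ + (-0.3299 + 0.1272i)|010⟩ + (0.3299 + 0.1272i)|011⟩ + (-0.3299 - 0.1272i)|100⟩ + (0.3299 - 0.1272i)|101⟩ + (-0.3299 + 0.1272i)|110⟩ + (0.3299 + 0.1272i)|111⟩

H⊗3 gives amp(|y⟩) = (1/2√2) Σ_x (−1)^(x·y) amp(|x⟩), where x·y is the number of positions in which both x and y have a 1.
|000⟩: (-0.933 - 0.3598i)/(2√2) = (-0.3299 - 0.1272i)
|001⟩: (0.933 - 0.3598i)/(2√2) = (0.3299 - 0.1272i)
|010⟩: (-0.933 + 0.3598i)/(2√2) = (-0.3299 + 0.1272i)
|011⟩: (0.933 + 0.3598i)/(2√2) = (0.3299 + 0.1272i)
|100⟩: (-0.933 - 0.3598i)/(2√2) = (-0.3299 - 0.1272i)
|101⟩: (0.933 - 0.3598i)/(2√2) = (0.3299 - 0.1272i)
|110⟩: (-0.933 + 0.3598i)/(2√2) = (-0.3299 + 0.1272i)
|111⟩: (0.933 + 0.3598i)/(2√2) = (0.3299 + 0.1272i)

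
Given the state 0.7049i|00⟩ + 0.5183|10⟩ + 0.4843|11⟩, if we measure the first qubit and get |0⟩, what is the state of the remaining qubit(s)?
i|0⟩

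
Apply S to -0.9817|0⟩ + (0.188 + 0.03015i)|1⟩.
-0.9817|0⟩ + (-0.03015 + 0.188i)|1⟩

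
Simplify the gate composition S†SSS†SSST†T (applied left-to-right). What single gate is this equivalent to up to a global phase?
S†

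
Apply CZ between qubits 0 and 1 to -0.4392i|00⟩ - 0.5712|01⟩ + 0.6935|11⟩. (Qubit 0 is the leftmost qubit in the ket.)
-0.4392i|00⟩ - 0.5712|01⟩ - 0.6935|11⟩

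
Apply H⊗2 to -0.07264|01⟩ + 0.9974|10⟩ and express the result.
0.4624|00⟩ + 0.535|01⟩ - 0.535|10⟩ - 0.4624|11⟩

H⊗2 gives amp(|y⟩) = (1/2) Σ_x (−1)^(x·y) amp(|x⟩), where x·y is the number of positions in which both x and y have a 1.
|00⟩: (-0.07264 + 0.9974)/2 = 0.4624
|01⟩: (0.07264 + 0.9974)/2 = 0.535
|10⟩: (-0.07264 - 0.9974)/2 = -0.535
|11⟩: (0.07264 - 0.9974)/2 = -0.4624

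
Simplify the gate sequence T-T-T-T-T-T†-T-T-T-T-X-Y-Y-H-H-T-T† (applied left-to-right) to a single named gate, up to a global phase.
X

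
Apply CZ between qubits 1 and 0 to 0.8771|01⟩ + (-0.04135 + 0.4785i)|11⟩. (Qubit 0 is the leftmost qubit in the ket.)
0.8771|01⟩ + (0.04135 - 0.4785i)|11⟩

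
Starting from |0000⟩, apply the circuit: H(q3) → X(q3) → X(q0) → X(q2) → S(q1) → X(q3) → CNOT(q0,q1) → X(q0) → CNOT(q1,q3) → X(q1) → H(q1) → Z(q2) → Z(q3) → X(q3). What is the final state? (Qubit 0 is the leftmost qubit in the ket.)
1/2|0010⟩ - 1/2|0011⟩ + 1/2|0110⟩ - 1/2|0111⟩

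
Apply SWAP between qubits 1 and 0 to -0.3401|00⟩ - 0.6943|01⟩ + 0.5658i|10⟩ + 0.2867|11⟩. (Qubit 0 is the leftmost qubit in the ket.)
-0.3401|00⟩ + 0.5658i|01⟩ - 0.6943|10⟩ + 0.2867|11⟩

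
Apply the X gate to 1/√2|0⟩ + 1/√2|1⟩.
1/√2|0⟩ + 1/√2|1⟩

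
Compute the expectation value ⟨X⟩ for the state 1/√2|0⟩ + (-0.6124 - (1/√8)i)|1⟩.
-0.8661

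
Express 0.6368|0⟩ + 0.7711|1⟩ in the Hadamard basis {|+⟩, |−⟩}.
0.9955|+⟩ - 0.09496|−⟩

With |ψ⟩ = α|0⟩ + β|1⟩, the Hadamard-basis coefficients are ⟨+|ψ⟩ = (α + β)/√2 and ⟨−|ψ⟩ = (α − β)/√2.
Here α = 0.6368, β = 0.7711: (α + β)/√2 = 0.9955, (α − β)/√2 = -0.09496.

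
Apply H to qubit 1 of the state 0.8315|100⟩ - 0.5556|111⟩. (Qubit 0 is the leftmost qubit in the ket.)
0.588|100⟩ - 0.3929|101⟩ + 0.588|110⟩ + 0.3929|111⟩

H on qubit 1 mixes each pair of kets that differ only in qubit 1: amplitudes (a, b) of (|…0…⟩, |…1…⟩) become ((a + b)/√2, (a − b)/√2). Kets absent from the input have amplitude 0.
(|100⟩, |110⟩): (a, b) = (0.8315, 0) → (0.588, 0.588)
(|101⟩, |111⟩): (a, b) = (0, -0.5556) → (-0.3929, 0.3929)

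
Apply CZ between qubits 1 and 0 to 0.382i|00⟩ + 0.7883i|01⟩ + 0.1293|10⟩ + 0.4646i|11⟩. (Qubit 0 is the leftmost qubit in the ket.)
0.382i|00⟩ + 0.7883i|01⟩ + 0.1293|10⟩ - 0.4646i|11⟩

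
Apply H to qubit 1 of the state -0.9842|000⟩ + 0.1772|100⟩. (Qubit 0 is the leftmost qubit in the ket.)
-0.6959|000⟩ - 0.6959|010⟩ + 0.1253|100⟩ + 0.1253|110⟩

H on qubit 1 mixes each pair of kets that differ only in qubit 1: amplitudes (a, b) of (|…0…⟩, |…1…⟩) become ((a + b)/√2, (a − b)/√2). Kets absent from the input have amplitude 0.
(|000⟩, |010⟩): (a, b) = (-0.9842, 0) → (-0.6959, -0.6959)
(|100⟩, |110⟩): (a, b) = (0.1772, 0) → (0.1253, 0.1253)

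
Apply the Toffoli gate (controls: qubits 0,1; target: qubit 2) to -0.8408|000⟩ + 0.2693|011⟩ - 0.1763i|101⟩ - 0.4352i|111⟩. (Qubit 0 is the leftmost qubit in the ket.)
-0.8408|000⟩ + 0.2693|011⟩ - 0.1763i|101⟩ - 0.4352i|110⟩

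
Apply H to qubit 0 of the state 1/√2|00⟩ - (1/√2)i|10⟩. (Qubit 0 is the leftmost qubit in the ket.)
(1/2 - (1/2)i)|00⟩ + (1/2 + (1/2)i)|10⟩

H on qubit 0 mixes each pair of kets that differ only in qubit 0: amplitudes (a, b) of (|…0…⟩, |…1…⟩) become ((a + b)/√2, (a − b)/√2). Kets absent from the input have amplitude 0.
(|00⟩, |10⟩): (a, b) = (1/√2, -(1/√2)i) → ((1/2 - (1/2)i), (1/2 + (1/2)i))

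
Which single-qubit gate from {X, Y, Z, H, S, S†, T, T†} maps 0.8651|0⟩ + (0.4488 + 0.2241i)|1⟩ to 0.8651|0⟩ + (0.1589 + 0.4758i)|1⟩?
T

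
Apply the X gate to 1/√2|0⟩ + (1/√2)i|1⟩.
(1/√2)i|0⟩ + 1/√2|1⟩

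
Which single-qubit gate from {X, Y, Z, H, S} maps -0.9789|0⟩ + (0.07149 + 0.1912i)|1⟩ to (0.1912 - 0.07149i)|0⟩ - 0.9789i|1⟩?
Y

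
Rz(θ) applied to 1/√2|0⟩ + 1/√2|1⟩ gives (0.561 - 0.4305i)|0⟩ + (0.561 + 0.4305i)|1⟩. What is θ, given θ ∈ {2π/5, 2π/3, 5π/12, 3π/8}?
5π/12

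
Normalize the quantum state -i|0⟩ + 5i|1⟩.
-0.1961i|0⟩ + 0.9806i|1⟩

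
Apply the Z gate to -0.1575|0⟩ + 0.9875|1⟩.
-0.1575|0⟩ - 0.9875|1⟩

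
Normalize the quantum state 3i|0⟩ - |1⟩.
0.9487i|0⟩ - 0.3162|1⟩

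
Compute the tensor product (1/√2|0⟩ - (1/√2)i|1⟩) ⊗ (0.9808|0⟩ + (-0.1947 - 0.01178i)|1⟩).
0.6935|00⟩ + (-0.1377 - 0.00833i)|01⟩ - 0.6935i|10⟩ + (-0.00833 + 0.1377i)|11⟩

amp(|b₁b₂…⟩) = product of the factor amplitudes for bits b₁, b₂, …; only kets whose every factor amplitude is nonzero survive.
|00⟩: (1/√2)(0.9808) = 0.6935
|01⟩: (1/√2)(-0.1947 - 0.01178i) = (-0.1377 - 0.00833i)
|10⟩: (-(1/√2)i)(0.9808) = -0.6935i
|11⟩: (-(1/√2)i)(-0.1947 - 0.01178i) = (-0.00833 + 0.1377i)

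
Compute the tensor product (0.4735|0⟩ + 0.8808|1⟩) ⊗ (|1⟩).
0.4735|01⟩ + 0.8808|11⟩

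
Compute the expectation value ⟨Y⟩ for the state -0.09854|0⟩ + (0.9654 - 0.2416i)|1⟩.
0.04761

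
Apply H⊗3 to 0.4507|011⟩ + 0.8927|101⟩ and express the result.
0.475|000⟩ - 0.475|001⟩ + 0.1563|010⟩ - 0.1563|011⟩ - 0.1563|100⟩ + 0.1563|101⟩ - 0.475|110⟩ + 0.475|111⟩

H⊗3 gives amp(|y⟩) = (1/2√2) Σ_x (−1)^(x·y) amp(|x⟩), where x·y is the number of positions in which both x and y have a 1.
|000⟩: (0.4507 + 0.8927)/(2√2) = 0.475
|001⟩: (-0.4507 - 0.8927)/(2√2) = -0.475
|010⟩: (-0.4507 + 0.8927)/(2√2) = 0.1563
|011⟩: (0.4507 - 0.8927)/(2√2) = -0.1563
|100⟩: (0.4507 - 0.8927)/(2√2) = -0.1563
|101⟩: (-0.4507 + 0.8927)/(2√2) = 0.1563
|110⟩: (-0.4507 - 0.8927)/(2√2) = -0.475
|111⟩: (0.4507 + 0.8927)/(2√2) = 0.475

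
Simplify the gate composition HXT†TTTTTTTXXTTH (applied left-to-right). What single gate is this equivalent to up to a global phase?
Z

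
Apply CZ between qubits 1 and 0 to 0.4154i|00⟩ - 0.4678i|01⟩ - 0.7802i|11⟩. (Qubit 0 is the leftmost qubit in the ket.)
0.4154i|00⟩ - 0.4678i|01⟩ + 0.7802i|11⟩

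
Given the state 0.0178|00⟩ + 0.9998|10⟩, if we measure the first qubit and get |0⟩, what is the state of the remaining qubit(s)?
|0⟩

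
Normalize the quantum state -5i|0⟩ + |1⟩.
-0.9806i|0⟩ + 0.1961|1⟩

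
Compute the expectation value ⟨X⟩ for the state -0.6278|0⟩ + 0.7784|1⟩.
-0.9774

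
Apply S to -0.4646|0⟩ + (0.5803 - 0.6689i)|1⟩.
-0.4646|0⟩ + (0.6689 + 0.5803i)|1⟩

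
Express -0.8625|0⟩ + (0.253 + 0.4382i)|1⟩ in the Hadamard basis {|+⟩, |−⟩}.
(-0.431 + 0.3099i)|+⟩ + (-0.7888 - 0.3099i)|−⟩

With |ψ⟩ = α|0⟩ + β|1⟩, the Hadamard-basis coefficients are ⟨+|ψ⟩ = (α + β)/√2 and ⟨−|ψ⟩ = (α − β)/√2.
Here α = -0.8625, β = (0.253 + 0.4382i): (α + β)/√2 = (-0.431 + 0.3099i), (α − β)/√2 = (-0.7888 - 0.3099i).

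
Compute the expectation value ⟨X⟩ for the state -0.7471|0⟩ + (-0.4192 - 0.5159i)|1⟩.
0.6264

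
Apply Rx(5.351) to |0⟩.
-0.8933|0⟩ - 0.4494i|1⟩

Rx(5.351) = [[cos(θ/2), −i·sin(θ/2)], [−i·sin(θ/2), cos(θ/2)]]; θ = 5.351, cos(θ/2) ≈ -0.893331, sin(θ/2) ≈ 0.449399.
With a = amp(|0⟩) = 1 and b = amp(|1⟩) = 0:
new amp(|0⟩) = (-0.893331)·a + (-0.449399i)·b = -0.8933
new amp(|1⟩) = (-0.449399i)·a + (-0.893331)·b = -0.4494i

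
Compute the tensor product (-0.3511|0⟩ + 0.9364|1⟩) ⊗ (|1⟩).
-0.3511|01⟩ + 0.9364|11⟩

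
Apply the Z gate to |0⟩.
|0⟩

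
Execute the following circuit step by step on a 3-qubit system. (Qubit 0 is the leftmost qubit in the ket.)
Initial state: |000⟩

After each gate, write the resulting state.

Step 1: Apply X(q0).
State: |100⟩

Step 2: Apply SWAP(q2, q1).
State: |100⟩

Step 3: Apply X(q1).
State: |110⟩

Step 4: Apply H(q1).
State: 1/√2|100⟩ - 1/√2|110⟩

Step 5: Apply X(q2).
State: 1/√2|101⟩ - 1/√2|111⟩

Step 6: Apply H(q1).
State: |111⟩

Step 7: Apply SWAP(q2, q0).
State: |111⟩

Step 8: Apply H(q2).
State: 1/√2|110⟩ - 1/√2|111⟩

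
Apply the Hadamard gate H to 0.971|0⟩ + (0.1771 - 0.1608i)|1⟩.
(0.8118 - 0.1137i)|0⟩ + (0.5614 + 0.1137i)|1⟩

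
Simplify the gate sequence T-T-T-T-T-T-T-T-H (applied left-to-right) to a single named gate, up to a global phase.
H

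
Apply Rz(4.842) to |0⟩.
(-0.7514 - 0.6598i)|0⟩

Rz(4.842) = [[e^(−iθ/2), 0], [0, e^(iθ/2)]] with e^(±iθ/2) = cos(θ/2) ± i·sin(θ/2); θ = 4.842, cos(θ/2) ≈ -0.751415, sin(θ/2) ≈ 0.65983.
With a = amp(|0⟩) = 1 and b = amp(|1⟩) = 0:
new amp(|0⟩) = (-0.751415 - 0.65983i)·a = (-0.7514 - 0.6598i)
new amp(|1⟩) = (-0.751415 + 0.65983i)·b = 0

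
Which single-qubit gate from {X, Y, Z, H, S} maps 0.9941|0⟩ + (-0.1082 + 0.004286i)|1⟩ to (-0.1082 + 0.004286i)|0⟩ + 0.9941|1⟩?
X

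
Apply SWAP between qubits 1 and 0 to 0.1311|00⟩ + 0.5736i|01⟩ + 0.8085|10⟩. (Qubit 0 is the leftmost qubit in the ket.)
0.1311|00⟩ + 0.8085|01⟩ + 0.5736i|10⟩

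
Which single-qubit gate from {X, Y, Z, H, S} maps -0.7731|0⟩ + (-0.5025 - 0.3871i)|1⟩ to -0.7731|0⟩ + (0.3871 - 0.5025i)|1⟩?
S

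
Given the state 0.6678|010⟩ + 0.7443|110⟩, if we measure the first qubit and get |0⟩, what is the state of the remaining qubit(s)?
|10⟩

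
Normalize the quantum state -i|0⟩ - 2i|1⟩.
-(1/√5)i|0⟩ - 0.8944i|1⟩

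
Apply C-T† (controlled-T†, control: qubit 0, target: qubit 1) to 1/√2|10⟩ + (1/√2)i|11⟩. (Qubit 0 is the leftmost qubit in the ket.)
1/√2|10⟩ + (1/2 + (1/2)i)|11⟩

C-T† leaves the control-|0⟩ kets |00⟩, |01⟩ unchanged and applies T† to qubit 1 on the control-|1⟩ pair (|10⟩, |11⟩).
T† = [[1, 0], [0, (1/√2 - (1/√2)i)]].
With a = amp(|10⟩) = 1/√2 and b = amp(|11⟩) = (1/√2)i:
new amp(|10⟩) = (1)·a = 1/√2
new amp(|11⟩) = (1/√2 - (1/√2)i)·b = (1/2 + (1/2)i)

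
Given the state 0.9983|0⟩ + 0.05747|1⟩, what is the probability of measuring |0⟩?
0.9966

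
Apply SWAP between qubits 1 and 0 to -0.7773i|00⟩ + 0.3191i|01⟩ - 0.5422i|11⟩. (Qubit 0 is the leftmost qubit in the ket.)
-0.7773i|00⟩ + 0.3191i|10⟩ - 0.5422i|11⟩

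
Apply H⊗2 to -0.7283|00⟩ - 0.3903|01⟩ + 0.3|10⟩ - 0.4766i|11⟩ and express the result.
(-0.4093 - 0.2383i)|00⟩ + (-0.019 + 0.2383i)|01⟩ + (-0.7093 + 0.2383i)|10⟩ + (-0.319 - 0.2383i)|11⟩

H⊗2 gives amp(|y⟩) = (1/2) Σ_x (−1)^(x·y) amp(|x⟩), where x·y is the number of positions in which both x and y have a 1.
|00⟩: (-0.7283 - 0.3903 + 0.3 - 0.4766i)/2 = (-0.4093 - 0.2383i)
|01⟩: (-0.7283 + 0.3903 + 0.3 + 0.4766i)/2 = (-0.019 + 0.2383i)
|10⟩: (-0.7283 - 0.3903 - 0.3 + 0.4766i)/2 = (-0.7093 + 0.2383i)
|11⟩: (-0.7283 + 0.3903 - 0.3 - 0.4766i)/2 = (-0.319 - 0.2383i)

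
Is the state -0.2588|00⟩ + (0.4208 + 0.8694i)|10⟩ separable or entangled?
Separable

Writing the state as a|00⟩ + b|01⟩ + c|10⟩ + d|11⟩, it is a product state iff ad − bc = 0.
Here (a, b, c, d) = (-0.2588, 0, (0.4208 + 0.8694i), 0): ad − bc = (-0.2588)(0) − (0)(0.4208 + 0.8694i) = 0, so the state is separable.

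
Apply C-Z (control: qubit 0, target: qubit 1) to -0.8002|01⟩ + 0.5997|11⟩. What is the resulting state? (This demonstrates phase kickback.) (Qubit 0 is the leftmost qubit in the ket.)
-0.8002|01⟩ - 0.5997|11⟩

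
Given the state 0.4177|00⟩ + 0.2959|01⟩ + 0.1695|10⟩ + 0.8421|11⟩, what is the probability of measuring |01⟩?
0.08756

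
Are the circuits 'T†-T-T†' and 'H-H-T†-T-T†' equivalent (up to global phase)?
Yes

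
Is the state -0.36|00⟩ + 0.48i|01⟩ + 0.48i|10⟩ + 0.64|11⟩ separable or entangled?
Separable

Writing the state as a|00⟩ + b|01⟩ + c|10⟩ + d|11⟩, it is a product state iff ad − bc = 0.
Here (a, b, c, d) = (-0.36, 0.48i, 0.48i, 0.64): ad − bc = (-0.36)(0.64) − (0.48i)(0.48i) = 0, so the state is separable.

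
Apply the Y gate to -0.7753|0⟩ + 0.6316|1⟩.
-0.6316i|0⟩ - 0.7753i|1⟩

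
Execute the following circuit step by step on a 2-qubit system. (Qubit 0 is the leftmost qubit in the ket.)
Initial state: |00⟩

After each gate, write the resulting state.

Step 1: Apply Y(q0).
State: i|10⟩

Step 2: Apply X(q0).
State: i|00⟩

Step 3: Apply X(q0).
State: i|10⟩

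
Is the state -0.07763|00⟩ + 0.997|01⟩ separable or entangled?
Separable

Writing the state as a|00⟩ + b|01⟩ + c|10⟩ + d|11⟩, it is a product state iff ad − bc = 0.
Here (a, b, c, d) = (-0.07763, 0.997, 0, 0): ad − bc = (-0.07763)(0) − (0.997)(0) = 0, so the state is separable.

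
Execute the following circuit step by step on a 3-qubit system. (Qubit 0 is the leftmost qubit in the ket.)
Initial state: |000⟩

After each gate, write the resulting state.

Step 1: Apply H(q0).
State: 1/√2|000⟩ + 1/√2|100⟩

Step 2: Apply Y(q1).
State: (1/√2)i|010⟩ + (1/√2)i|110⟩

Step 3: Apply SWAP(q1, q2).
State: (1/√2)i|001⟩ + (1/√2)i|101⟩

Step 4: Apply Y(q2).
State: 1/√2|000⟩ + 1/√2|100⟩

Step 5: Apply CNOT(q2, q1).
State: 1/√2|000⟩ + 1/√2|100⟩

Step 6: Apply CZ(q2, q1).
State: 1/√2|000⟩ + 1/√2|100⟩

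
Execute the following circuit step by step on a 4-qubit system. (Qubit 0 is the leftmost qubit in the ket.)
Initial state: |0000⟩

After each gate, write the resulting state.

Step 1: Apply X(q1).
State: |0100⟩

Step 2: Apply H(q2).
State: 1/√2|0100⟩ + 1/√2|0110⟩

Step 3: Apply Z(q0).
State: 1/√2|0100⟩ + 1/√2|0110⟩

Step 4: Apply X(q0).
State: 1/√2|1100⟩ + 1/√2|1110⟩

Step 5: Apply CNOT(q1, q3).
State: 1/√2|1101⟩ + 1/√2|1111⟩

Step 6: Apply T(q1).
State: (1/2 + (1/2)i)|1101⟩ + (1/2 + (1/2)i)|1111⟩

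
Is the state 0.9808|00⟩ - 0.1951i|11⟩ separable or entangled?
Entangled

Writing the state as a|00⟩ + b|01⟩ + c|10⟩ + d|11⟩, it is a product state iff ad − bc = 0.
Here (a, b, c, d) = (0.9808, 0, 0, -0.1951i): ad − bc = (0.9808)(-0.1951i) − (0)(0) = -0.1914i ≠ 0, so the state is entangled.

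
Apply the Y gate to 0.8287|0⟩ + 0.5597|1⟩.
-0.5597i|0⟩ + 0.8287i|1⟩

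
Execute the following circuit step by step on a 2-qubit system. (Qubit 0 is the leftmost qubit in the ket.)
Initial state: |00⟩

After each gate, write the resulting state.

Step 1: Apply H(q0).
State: 1/√2|00⟩ + 1/√2|10⟩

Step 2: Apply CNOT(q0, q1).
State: 1/√2|00⟩ + 1/√2|11⟩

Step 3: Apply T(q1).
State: 1/√2|00⟩ + (1/2 + (1/2)i)|11⟩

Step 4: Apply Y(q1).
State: (1/√2)i|01⟩ + (1/2 - (1/2)i)|10⟩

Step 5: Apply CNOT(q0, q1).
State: (1/√2)i|01⟩ + (1/2 - (1/2)i)|11⟩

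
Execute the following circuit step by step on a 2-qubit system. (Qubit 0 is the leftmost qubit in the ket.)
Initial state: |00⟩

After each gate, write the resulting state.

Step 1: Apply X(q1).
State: |01⟩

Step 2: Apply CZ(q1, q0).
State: |01⟩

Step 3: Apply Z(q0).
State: |01⟩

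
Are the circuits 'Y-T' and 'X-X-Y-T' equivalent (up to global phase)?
Yes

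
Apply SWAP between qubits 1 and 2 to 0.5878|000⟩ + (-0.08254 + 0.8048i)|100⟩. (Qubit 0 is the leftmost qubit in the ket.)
0.5878|000⟩ + (-0.08254 + 0.8048i)|100⟩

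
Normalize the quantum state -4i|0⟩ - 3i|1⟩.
-0.8i|0⟩ - 0.6i|1⟩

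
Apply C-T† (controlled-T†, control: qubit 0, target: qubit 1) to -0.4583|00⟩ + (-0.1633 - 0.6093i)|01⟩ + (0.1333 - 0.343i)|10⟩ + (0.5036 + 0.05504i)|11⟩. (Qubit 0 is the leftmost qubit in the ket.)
-0.4583|00⟩ + (-0.1633 - 0.6093i)|01⟩ + (0.1333 - 0.343i)|10⟩ + (0.395 - 0.3172i)|11⟩

C-T† leaves the control-|0⟩ kets |00⟩, |01⟩ unchanged and applies T† to qubit 1 on the control-|1⟩ pair (|10⟩, |11⟩).
T† = [[1, 0], [0, (1/√2 - (1/√2)i)]].
With a = amp(|10⟩) = (0.1333 - 0.343i) and b = amp(|11⟩) = (0.5036 + 0.05504i):
new amp(|10⟩) = (1)·a = (0.1333 - 0.343i)
new amp(|11⟩) = (1/√2 - (1/√2)i)·b = (0.395 - 0.3172i)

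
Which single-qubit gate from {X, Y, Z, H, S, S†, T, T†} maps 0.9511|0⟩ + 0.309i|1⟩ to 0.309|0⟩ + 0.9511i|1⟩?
Y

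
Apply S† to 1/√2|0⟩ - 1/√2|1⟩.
1/√2|0⟩ + (1/√2)i|1⟩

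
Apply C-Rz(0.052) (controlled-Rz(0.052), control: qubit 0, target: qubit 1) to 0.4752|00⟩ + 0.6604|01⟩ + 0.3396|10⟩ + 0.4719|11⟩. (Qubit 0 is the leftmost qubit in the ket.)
0.4752|00⟩ + 0.6604|01⟩ + (0.3395 - 0.008829i)|10⟩ + (0.4717 + 0.01227i)|11⟩

C-Rz(0.052) leaves the control-|0⟩ kets |00⟩, |01⟩ unchanged and applies Rz(0.052) to qubit 1 on the control-|1⟩ pair (|10⟩, |11⟩).
Rz(0.052) = [[e^(−iθ/2), 0], [0, e^(iθ/2)]] with e^(±iθ/2) = cos(θ/2) ± i·sin(θ/2); θ = 0.052, cos(θ/2) ≈ 0.999662, sin(θ/2) ≈ 0.0259971.
With a = amp(|10⟩) = 0.3396 and b = amp(|11⟩) = 0.4719:
new amp(|10⟩) = (0.999662 - 0.0259971i)·a = (0.3395 - 0.008829i)
new amp(|11⟩) = (0.999662 + 0.0259971i)·b = (0.4717 + 0.01227i)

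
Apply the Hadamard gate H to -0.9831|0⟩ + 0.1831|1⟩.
-0.5657|0⟩ - 0.8246|1⟩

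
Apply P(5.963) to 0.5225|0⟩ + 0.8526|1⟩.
0.5225|0⟩ + (0.8093 - 0.2683i)|1⟩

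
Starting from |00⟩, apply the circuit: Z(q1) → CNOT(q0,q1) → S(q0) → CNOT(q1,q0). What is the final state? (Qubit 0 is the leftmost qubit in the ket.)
|00⟩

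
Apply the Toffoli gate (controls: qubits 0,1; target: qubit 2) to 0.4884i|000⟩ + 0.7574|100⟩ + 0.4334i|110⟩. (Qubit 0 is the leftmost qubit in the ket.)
0.4884i|000⟩ + 0.7574|100⟩ + 0.4334i|111⟩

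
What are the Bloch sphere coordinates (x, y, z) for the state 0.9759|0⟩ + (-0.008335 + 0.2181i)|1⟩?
(-0.01627, 0.4257, 0.9047)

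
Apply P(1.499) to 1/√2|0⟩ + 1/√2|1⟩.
1/√2|0⟩ + (0.05072 + 0.7053i)|1⟩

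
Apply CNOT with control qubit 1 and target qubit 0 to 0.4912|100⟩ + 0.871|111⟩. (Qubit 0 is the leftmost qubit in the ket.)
0.871|011⟩ + 0.4912|100⟩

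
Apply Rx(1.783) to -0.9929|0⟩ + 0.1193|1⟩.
(-0.6238 - 0.09282i)|0⟩ + (0.07495 + 0.7725i)|1⟩

Rx(1.783) = [[cos(θ/2), −i·sin(θ/2)], [−i·sin(θ/2), cos(θ/2)]]; θ = 1.783, cos(θ/2) ≈ 0.628246, sin(θ/2) ≈ 0.778015.
With a = amp(|0⟩) = -0.9929 and b = amp(|1⟩) = 0.1193:
new amp(|0⟩) = (0.628246)·a + (-0.778015i)·b = (-0.6238 - 0.09282i)
new amp(|1⟩) = (-0.778015i)·a + (0.628246)·b = (0.07495 + 0.7725i)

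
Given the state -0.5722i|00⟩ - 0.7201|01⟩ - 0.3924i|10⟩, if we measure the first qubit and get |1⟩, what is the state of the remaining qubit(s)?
-i|0⟩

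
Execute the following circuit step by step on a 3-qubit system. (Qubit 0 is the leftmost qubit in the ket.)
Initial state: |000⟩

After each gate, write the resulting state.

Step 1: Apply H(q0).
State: 1/√2|000⟩ + 1/√2|100⟩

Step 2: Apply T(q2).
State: 1/√2|000⟩ + 1/√2|100⟩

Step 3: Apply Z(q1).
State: 1/√2|000⟩ + 1/√2|100⟩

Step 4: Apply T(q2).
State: 1/√2|000⟩ + 1/√2|100⟩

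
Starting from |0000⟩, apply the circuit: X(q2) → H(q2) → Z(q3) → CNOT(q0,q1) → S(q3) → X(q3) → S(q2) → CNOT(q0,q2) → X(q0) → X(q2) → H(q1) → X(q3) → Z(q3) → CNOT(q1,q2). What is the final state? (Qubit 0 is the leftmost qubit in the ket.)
-(1/2)i|1000⟩ + 1/2|1010⟩ + 1/2|1100⟩ - (1/2)i|1110⟩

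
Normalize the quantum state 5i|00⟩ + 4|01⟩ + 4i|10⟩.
0.6623i|00⟩ + 0.5298|01⟩ + 0.5298i|10⟩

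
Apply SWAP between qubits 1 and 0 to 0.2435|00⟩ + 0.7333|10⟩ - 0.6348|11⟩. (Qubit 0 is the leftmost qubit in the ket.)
0.2435|00⟩ + 0.7333|01⟩ - 0.6348|11⟩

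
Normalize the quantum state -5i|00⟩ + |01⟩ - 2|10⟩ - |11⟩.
-0.898i|00⟩ + 0.1796|01⟩ - 0.3592|10⟩ - 0.1796|11⟩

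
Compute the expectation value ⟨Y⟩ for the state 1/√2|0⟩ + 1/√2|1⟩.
0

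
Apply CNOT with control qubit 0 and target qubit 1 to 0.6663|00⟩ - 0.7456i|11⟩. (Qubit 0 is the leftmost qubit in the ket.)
0.6663|00⟩ - 0.7456i|10⟩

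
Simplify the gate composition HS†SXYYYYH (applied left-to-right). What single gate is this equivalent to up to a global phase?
Z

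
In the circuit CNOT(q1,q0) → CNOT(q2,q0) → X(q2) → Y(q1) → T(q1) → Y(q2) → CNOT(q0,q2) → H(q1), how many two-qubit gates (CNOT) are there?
3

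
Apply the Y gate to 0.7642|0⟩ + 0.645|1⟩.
-0.645i|0⟩ + 0.7642i|1⟩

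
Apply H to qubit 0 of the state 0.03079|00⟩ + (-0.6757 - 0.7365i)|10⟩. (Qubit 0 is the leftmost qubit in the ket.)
(-0.456 - 0.5208i)|00⟩ + (0.4996 + 0.5208i)|10⟩

H on qubit 0 mixes each pair of kets that differ only in qubit 0: amplitudes (a, b) of (|…0…⟩, |…1…⟩) become ((a + b)/√2, (a − b)/√2). Kets absent from the input have amplitude 0.
(|00⟩, |10⟩): (a, b) = (0.03079, (-0.6757 - 0.7365i)) → ((-0.456 - 0.5208i), (0.4996 + 0.5208i))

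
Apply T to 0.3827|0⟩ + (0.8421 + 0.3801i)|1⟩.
0.3827|0⟩ + (0.3267 + 0.8642i)|1⟩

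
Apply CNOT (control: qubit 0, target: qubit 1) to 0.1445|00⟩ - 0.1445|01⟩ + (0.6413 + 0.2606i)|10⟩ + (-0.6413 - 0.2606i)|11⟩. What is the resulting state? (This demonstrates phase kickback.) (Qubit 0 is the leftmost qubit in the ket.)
0.1445|00⟩ - 0.1445|01⟩ + (-0.6413 - 0.2606i)|10⟩ + (0.6413 + 0.2606i)|11⟩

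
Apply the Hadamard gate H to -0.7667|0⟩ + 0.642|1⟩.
-0.08818|0⟩ - 0.9961|1⟩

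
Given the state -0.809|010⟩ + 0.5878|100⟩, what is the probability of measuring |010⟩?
0.6545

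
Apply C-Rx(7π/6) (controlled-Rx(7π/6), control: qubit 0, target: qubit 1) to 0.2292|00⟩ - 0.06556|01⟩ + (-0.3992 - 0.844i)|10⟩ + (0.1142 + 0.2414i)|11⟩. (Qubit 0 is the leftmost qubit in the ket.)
0.2292|00⟩ - 0.06556|01⟩ + (0.3365 + 0.1081i)|10⟩ + (-0.8448 + 0.3231i)|11⟩

C-Rx(7π/6) leaves the control-|0⟩ kets |00⟩, |01⟩ unchanged and applies Rx(7π/6) to qubit 1 on the control-|1⟩ pair (|10⟩, |11⟩).
Rx(7π/6) = [[cos(θ/2), −i·sin(θ/2)], [−i·sin(θ/2), cos(θ/2)]]; θ = 7π/6, cos(θ/2) ≈ -0.258819, sin(θ/2) ≈ 0.965926.
With a = amp(|10⟩) = (-0.3992 - 0.844i) and b = amp(|11⟩) = (0.1142 + 0.2414i):
new amp(|10⟩) = (-0.258819)·a + (-0.965926i)·b = (0.3365 + 0.1081i)
new amp(|11⟩) = (-0.965926i)·a + (-0.258819)·b = (-0.8448 + 0.3231i)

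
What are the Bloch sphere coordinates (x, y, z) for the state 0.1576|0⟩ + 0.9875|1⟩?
(0.3113, 0, -0.9503)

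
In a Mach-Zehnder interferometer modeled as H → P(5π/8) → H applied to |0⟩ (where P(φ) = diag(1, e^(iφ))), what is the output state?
(0.3087 + 0.4619i)|0⟩ + (0.6913 - 0.4619i)|1⟩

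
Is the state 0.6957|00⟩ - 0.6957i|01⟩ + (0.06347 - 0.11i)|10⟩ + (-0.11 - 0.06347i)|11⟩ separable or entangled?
Separable

Writing the state as a|00⟩ + b|01⟩ + c|10⟩ + d|11⟩, it is a product state iff ad − bc = 0.
Here (a, b, c, d) = (0.6957, -0.6957i, (0.06347 - 0.11i), (-0.11 - 0.06347i)): ad − bc = (0.6957)(-0.11 - 0.06347i) − (-0.6957i)(0.06347 - 0.11i) = 0, so the state is separable.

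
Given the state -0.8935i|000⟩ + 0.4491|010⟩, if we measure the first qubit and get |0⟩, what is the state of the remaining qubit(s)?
-0.8935i|00⟩ + 0.4491|10⟩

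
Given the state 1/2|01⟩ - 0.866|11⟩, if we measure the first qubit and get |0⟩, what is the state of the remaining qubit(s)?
|1⟩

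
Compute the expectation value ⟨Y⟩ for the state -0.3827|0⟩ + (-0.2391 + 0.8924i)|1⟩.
-0.683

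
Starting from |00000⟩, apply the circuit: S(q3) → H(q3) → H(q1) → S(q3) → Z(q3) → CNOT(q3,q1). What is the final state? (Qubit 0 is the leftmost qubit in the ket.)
1/2|00000⟩ - (1/2)i|00010⟩ + 1/2|01000⟩ - (1/2)i|01010⟩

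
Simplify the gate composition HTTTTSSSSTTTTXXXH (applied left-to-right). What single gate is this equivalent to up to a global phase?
Z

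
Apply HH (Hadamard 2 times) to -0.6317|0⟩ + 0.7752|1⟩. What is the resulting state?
-0.6317|0⟩ + 0.7752|1⟩

H² = I, so an even number of Hadamards cancels: H^2 = I and the state is unchanged.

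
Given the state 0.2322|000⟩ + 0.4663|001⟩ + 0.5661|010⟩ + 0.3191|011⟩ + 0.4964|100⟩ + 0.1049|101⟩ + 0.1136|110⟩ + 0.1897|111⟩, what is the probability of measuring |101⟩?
0.011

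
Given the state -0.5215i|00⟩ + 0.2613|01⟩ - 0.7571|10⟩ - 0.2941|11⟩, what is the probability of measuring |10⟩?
0.5732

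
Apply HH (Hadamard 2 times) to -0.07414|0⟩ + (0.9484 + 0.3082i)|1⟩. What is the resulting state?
-0.07414|0⟩ + (0.9484 + 0.3082i)|1⟩

H² = I, so an even number of Hadamards cancels: H^2 = I and the state is unchanged.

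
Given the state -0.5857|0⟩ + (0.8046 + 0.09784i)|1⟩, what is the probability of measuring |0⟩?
0.343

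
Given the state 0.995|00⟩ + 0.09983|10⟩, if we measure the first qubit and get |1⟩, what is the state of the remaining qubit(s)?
|0⟩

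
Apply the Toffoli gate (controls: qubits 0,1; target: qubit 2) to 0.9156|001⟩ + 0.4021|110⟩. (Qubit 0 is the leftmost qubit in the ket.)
0.9156|001⟩ + 0.4021|111⟩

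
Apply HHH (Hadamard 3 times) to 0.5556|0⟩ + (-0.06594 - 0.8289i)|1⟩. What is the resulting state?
(0.3462 - 0.5861i)|0⟩ + (0.4395 + 0.5861i)|1⟩

H² = I, so H^3 = H: a single Hadamard. With (a, b) = (0.5556, (-0.06594 - 0.8289i)), H gives ((a + b)/√2, (a − b)/√2) = ((0.3462 - 0.5861i), (0.4395 + 0.5861i)).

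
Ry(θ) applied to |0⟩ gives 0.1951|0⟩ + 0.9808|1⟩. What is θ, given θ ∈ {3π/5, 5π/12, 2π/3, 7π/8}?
7π/8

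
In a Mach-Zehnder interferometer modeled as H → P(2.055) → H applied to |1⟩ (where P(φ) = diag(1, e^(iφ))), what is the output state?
(0.7328 - 0.4425i)|0⟩ + (0.2672 + 0.4425i)|1⟩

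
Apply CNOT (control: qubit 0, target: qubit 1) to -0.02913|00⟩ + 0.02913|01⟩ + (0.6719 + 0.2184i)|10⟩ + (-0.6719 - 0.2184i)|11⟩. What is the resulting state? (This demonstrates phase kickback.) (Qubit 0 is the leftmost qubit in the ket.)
-0.02913|00⟩ + 0.02913|01⟩ + (-0.6719 - 0.2184i)|10⟩ + (0.6719 + 0.2184i)|11⟩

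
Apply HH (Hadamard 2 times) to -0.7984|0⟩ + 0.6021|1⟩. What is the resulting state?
-0.7984|0⟩ + 0.6021|1⟩

H² = I, so an even number of Hadamards cancels: H^2 = I and the state is unchanged.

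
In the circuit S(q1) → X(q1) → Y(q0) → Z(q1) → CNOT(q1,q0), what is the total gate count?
5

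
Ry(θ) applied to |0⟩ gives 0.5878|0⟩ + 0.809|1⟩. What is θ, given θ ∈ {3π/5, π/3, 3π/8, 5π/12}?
3π/5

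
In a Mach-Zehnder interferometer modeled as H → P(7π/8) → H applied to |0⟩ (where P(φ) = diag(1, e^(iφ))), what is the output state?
(0.03806 + 0.1913i)|0⟩ + (0.9619 - 0.1913i)|1⟩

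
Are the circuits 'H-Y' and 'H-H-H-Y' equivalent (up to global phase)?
Yes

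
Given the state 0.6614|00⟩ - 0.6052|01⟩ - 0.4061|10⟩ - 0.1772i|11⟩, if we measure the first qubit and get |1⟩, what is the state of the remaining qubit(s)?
-0.9165|0⟩ - 0.3999i|1⟩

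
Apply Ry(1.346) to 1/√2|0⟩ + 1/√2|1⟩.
0.1122|0⟩ + 0.9937|1⟩

Ry(1.346) = [[cos(θ/2), −sin(θ/2)], [sin(θ/2), cos(θ/2)]]; θ = 1.346, cos(θ/2) ≈ 0.781955, sin(θ/2) ≈ 0.623335.
With a = amp(|0⟩) = 1/√2 and b = amp(|1⟩) = 1/√2:
new amp(|0⟩) = (0.781955)·a + (-0.623335)·b = 0.1122
new amp(|1⟩) = (0.623335)·a + (0.781955)·b = 0.9937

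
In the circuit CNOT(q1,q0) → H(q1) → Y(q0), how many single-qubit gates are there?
2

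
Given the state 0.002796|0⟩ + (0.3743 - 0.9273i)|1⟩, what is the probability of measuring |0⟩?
0.000007818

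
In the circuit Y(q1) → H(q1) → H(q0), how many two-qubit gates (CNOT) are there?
0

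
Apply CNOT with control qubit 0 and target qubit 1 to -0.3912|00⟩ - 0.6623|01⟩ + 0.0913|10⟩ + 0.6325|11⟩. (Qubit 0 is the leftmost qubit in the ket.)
-0.3912|00⟩ - 0.6623|01⟩ + 0.6325|10⟩ + 0.0913|11⟩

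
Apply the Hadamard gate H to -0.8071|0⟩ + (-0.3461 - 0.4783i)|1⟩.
(-0.8154 - 0.3382i)|0⟩ + (-0.326 + 0.3382i)|1⟩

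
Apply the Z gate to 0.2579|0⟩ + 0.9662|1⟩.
0.2579|0⟩ - 0.9662|1⟩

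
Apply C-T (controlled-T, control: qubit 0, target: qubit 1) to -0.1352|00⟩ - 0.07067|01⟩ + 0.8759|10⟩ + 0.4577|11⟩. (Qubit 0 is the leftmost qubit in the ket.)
-0.1352|00⟩ - 0.07067|01⟩ + 0.8759|10⟩ + (0.3236 + 0.3236i)|11⟩

C-T leaves the control-|0⟩ kets |00⟩, |01⟩ unchanged and applies T to qubit 1 on the control-|1⟩ pair (|10⟩, |11⟩).
T = [[1, 0], [0, (1/√2 + (1/√2)i)]].
With a = amp(|10⟩) = 0.8759 and b = amp(|11⟩) = 0.4577:
new amp(|10⟩) = (1)·a = 0.8759
new amp(|11⟩) = (1/√2 + (1/√2)i)·b = (0.3236 + 0.3236i)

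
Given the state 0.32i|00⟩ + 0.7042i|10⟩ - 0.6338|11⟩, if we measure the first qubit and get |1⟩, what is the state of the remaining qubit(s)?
0.7433i|0⟩ - 0.669|1⟩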